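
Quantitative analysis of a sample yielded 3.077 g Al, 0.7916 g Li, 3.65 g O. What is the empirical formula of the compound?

AlLiO2

n(Al) = 3.077/26.98 = 0.114, n(Li) = 0.7916/6.94 = 0.1141, n(O) = 3.65/16.00 = 0.2281
Ratios (÷ 0.114): Al 1.000, Li 1.000, O 2.000
Ratio ≈ 1:1:2, so the empirical formula is AlLiO2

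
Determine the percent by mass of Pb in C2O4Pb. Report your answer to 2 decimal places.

Molar mass = 2(12.01) + 4(16.00) + 1(207.2) = 295.220 g/mol
Mass of Pb per mole = 1 × 207.2 = 207.200 g
% Pb = 207.200 / 295.220 × 100 = 70.18%

70.18%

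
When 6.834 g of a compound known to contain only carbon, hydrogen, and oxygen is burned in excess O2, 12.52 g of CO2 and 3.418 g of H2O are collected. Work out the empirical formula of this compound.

C3H4O2

mol C = 12.52 / 44.01 = 0.2845; mass C = 0.2845 × 12.01 = 3.417 g
mol H = 2 × (3.418 / 18.02) = 0.3794; mass H = 0.3794 × 1.008 = 0.3824 g
mass O = 6.834 − (3.799) = 3.035 g → mol O = 0.1897
Divide by the smallest (0.1897 mol O): C 1.500, H 2.000, O 1.000
Scaling by 2: C 3.00, H 4.00, O 2.00 → C3H4O2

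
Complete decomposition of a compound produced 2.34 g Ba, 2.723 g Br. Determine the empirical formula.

Moles — Ba: 2.34 / 137.33 = 0.01704 mol; Br: 2.723 / 79.90 = 0.03408 mol
Divide by the smallest (0.01704 mol Ba): Ba 1.000, Br 2.000
→ BaBr2

BaBr2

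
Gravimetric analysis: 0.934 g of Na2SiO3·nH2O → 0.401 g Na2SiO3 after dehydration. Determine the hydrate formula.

Na2SiO3·9H2O

Mass of water lost = 0.934 − 0.401 = 0.533 g → 0.533 / 18.02 = 0.02958 mol H2O
Molar mass of Na2SiO3 = 122.07 g/mol → mol Na2SiO3 = 0.401 / 122.07 = 0.003285
n = 0.02958 / 0.003285 = 9.00 ≈ 9 → Na2SiO3·9H2O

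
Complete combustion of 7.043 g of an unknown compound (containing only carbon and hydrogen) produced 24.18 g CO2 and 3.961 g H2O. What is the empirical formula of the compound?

C5H4

mol C = 24.18 / 44.01 = 0.5494; mass C = 0.5494 × 12.01 = 6.599 g
mol H = 2 × (3.961 / 18.02) = 0.4396; mass H = 0.4396 × 1.008 = 0.4431 g
Ratios (÷ 0.4396): C 1.250, H 1.000
×4: C 5.00, H 4.00 → C5H4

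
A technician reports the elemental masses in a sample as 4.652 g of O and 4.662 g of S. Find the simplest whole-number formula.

O2S

Moles — O: 4.652 / 16.00 = 0.2908 mol; S: 4.662 / 32.07 = 0.1454 mol
Divide by the smallest (0.1454 mol S): O 2.000, S 1.000
Ratio ≈ 2:1, so the empirical formula is O2S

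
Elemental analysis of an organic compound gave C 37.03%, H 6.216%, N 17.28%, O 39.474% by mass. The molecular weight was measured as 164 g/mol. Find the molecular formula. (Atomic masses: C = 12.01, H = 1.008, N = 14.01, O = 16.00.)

Assume 100 g: 37.03 g C, 6.216 g H, 17.28 g N, 39.474 g O.
n(C) = 37.03/12.01 = 3.083, n(H) = 6.216/1.008 = 6.167, n(N) = 17.28/14.01 = 1.233, n(O) = 39.474/16.00 = 2.467
Divide by the smallest (1.233 mol N): C 2.500, H 5.000, N 1.000, O 2.000
Scaling by 2: C 5.00, H 10.00, N 2.00, O 4.00 → C5H10N2O4
Empirical-formula mass = 162.15 g/mol
n = 164 / 162.15 = 1.01 ≈ 1
Molecular formula = empirical formula = C5H10N2O4

C5H10N2O4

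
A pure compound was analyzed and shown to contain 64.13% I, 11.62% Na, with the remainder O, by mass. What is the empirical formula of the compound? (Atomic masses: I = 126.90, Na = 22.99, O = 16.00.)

INaO3

Assume 100 g: 64.13 g I, 11.62 g Na, 24.25 g O.
Moles — I: 64.13 / 126.90 = 0.5054 mol; Na: 11.62 / 22.99 = 0.5054 mol; O: 24.25 / 16.00 = 1.516 mol
Smallest is I at 0.5054 mol; normalising gives I 1.000, Na 1.000, O 2.999
Ratio ≈ 1:1:3, so the empirical formula is INaO3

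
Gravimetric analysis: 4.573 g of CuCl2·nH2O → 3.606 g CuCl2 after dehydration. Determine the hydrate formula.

CuCl2·2H2O

Mass of water lost = 4.573 − 3.606 = 0.967 g → 0.967 / 18.02 = 0.05366 mol H2O
Molar mass of CuCl2 = 134.45 g/mol → mol CuCl2 = 3.606 / 134.45 = 0.02682
n = 0.05366 / 0.02682 = 2.00 ≈ 2 → CuCl2·2H2O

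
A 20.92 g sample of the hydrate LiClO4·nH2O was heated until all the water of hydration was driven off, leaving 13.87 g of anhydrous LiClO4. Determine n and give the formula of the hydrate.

Mass of water lost = 20.92 − 13.87 = 7.05 g → 7.05 / 18.02 = 0.3912 mol H2O
Molar mass of LiClO4 = 106.39 g/mol → mol LiClO4 = 13.87 / 106.39 = 0.1304
n = 0.3912 / 0.1304 = 3.00 ≈ 3 → LiClO4·3H2O

LiClO4·3H2O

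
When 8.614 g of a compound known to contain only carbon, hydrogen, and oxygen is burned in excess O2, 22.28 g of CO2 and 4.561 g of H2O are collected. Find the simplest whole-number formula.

C4H4O

mol C = 22.28 / 44.01 = 0.5062; mass C = 0.5062 × 12.01 = 6.080 g
mol H = 2 × (4.561 / 18.02) = 0.5062; mass H = 0.5062 × 1.008 = 0.5103 g
mass O = 8.614 − (6.590) = 2.024 g → mol O = 0.1265
Divide by the smallest (0.1265 mol O): C 4.003, H 4.002, O 1.000
Ratio ≈ 4:4:1, so the empirical formula is C4H4O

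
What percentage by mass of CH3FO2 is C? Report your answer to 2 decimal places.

Molar mass = 1(12.01) + 3(1.008) + 1(19.00) + 2(16.00) = 66.034 g/mol
Mass of C per mole = 1 × 12.01 = 12.010 g
% C = 12.010 / 66.034 × 100 = 18.19%

18.19%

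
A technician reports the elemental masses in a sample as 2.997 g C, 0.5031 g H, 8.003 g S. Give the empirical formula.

CH2S

Moles — C: 2.997 / 12.01 = 0.2495 mol; H: 0.5031 / 1.008 = 0.4991 mol; S: 8.003 / 32.07 = 0.2495 mol
Divide by the smallest (0.2495 mol C): C 1.000, H 2.000, S 1.000
≈ 1:2:1 → CH2S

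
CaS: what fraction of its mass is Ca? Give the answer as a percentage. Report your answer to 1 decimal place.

55.6%

Molar mass = 1(40.08) + 1(32.07) = 72.150 g/mol
Mass of Ca per mole = 1 × 40.08 = 40.080 g
% Ca = 40.080 / 72.150 × 100 = 55.6%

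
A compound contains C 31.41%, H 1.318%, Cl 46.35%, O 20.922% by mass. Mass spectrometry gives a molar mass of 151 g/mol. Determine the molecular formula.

C4H2Cl2O2

Assume 100 g: 31.41 g C, 1.318 g H, 46.35 g Cl, 20.922 g O.
C: 31.41 g ÷ 12.01 g/mol = 2.615 mol
H: 1.318 g ÷ 1.008 g/mol = 1.308 mol
Cl: 46.35 g ÷ 35.45 g/mol = 1.307 mol
O: 20.922 g ÷ 16.00 g/mol = 1.308 mol
Smallest is Cl at 1.307 mol; normalising gives C 2.000, H 1.000, Cl 1.000, O 1.000
Ratio ≈ 2:1:1:1, so the empirical formula is C2HClO
Empirical-formula mass = 76.48 g/mol
n = 151 / 76.48 = 1.97 ≈ 2
Molecular formula = (C2HClO)×2 = C4H2Cl2O2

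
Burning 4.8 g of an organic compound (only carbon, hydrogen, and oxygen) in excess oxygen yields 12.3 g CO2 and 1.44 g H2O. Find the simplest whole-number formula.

C7H4O2

mol C = 12.3 / 44.01 = 0.2795; mass C = 0.2795 × 12.01 = 3.357 g
mol H = 2 × (1.44 / 18.02) = 0.1598; mass H = 0.1598 × 1.008 = 0.1611 g
mass O = 4.8 − (3.518) = 1.282 g → mol O = 0.08015
Ratios (÷ 0.08015): C 3.487, H 1.994, O 1.000
Multiply by 2: C 6.97, H 3.99, O 2.00 → C7H4O2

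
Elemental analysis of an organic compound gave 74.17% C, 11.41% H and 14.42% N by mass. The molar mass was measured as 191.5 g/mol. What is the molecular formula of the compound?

C12H22N2

Assume 100 g: 74.17 g C, 11.41 g H, 14.42 g N.
n(C) = 74.17/12.01 = 6.176, n(H) = 11.41/1.008 = 11.32, n(N) = 14.42/14.01 = 1.029
Ratios (÷ 1.029): C 6.000, H 10.998, N 1.000
≈ 6:11:1 → C6H11N
Empirical-formula mass = 97.16 g/mol
n = 191.5 / 97.16 = 1.97 ≈ 2
Molecular formula = (C6H11N)×2 = C12H22N2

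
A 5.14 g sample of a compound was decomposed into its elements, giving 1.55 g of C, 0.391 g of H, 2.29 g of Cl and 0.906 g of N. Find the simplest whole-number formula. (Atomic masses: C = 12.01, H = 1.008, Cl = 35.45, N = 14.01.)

C: 1.55 g ÷ 12.01 g/mol = 0.1291 mol
H: 0.391 g ÷ 1.008 g/mol = 0.3879 mol
Cl: 2.29 g ÷ 35.45 g/mol = 0.0646 mol
N: 0.906 g ÷ 14.01 g/mol = 0.06467 mol
Divide by the smallest (0.0646 mol Cl): C 1.998, H 6.005, Cl 1.000, N 1.001
Ratio ≈ 2:6:1:1, so the empirical formula is C2H6ClN

C2H6ClN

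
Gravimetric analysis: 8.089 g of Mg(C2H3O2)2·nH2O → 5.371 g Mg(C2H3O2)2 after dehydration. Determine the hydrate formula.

Mass of water lost = 8.089 − 5.371 = 2.718 g → 2.718 / 18.02 = 0.1508 mol H2O
Molar mass of Mg(C2H3O2)2 = 142.40 g/mol → mol Mg(C2H3O2)2 = 5.371 / 142.40 = 0.03772
n = 0.1508 / 0.03772 = 4.00 ≈ 4 → Mg(C2H3O2)2·4H2O

Mg(C2H3O2)2·4H2O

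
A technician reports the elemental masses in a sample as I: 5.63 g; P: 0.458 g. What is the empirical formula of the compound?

Moles — I: 5.63 / 126.90 = 0.04437 mol; P: 0.458 / 30.97 = 0.01479 mol
Ratios (÷ 0.01479): I 3.000, P 1.000
Ratio ≈ 3:1, so the empirical formula is I3P

I3P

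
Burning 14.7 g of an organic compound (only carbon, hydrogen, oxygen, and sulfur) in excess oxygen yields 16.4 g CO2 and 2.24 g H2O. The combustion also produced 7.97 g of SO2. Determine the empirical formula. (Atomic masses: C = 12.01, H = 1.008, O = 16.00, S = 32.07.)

mol C = 16.4 / 44.01 = 0.3726; mass C = 0.3726 × 12.01 = 4.475 g
mol H = 2 × (2.24 / 18.02) = 0.2486; mass H = 0.2486 × 1.008 = 0.2506 g
mol S = 7.97 / 64.07 = 0.1244; mass S = 3.989 g
mass O = 14.7 − (8.715) = 5.985 g → mol O = 0.3740
Ratios (÷ 0.1244): C 2.996, H 1.999, O 3.007, S 1.000
→ C3H2O3S

C3H2O3S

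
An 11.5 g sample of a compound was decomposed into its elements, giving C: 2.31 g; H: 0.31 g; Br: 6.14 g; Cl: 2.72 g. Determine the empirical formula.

C5H8Br2Cl2

n(C) = 2.31/12.01 = 0.1923, n(H) = 0.31/1.008 = 0.3075, n(Br) = 6.14/79.90 = 0.07685, n(Cl) = 2.72/35.45 = 0.07673
Divide by the smallest (0.07673 mol Cl): C 2.507, H 4.008, Br 1.002, Cl 1.000
×2: C 5.01, H 8.02, Br 2.00, Cl 2.00 → C5H8Br2Cl2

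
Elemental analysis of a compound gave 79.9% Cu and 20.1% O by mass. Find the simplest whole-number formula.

CuO

Assume 100 g: 79.9 g Cu, 20.1 g O.
n(Cu) = 79.9/63.55 = 1.257, n(O) = 20.1/16.00 = 1.256
Smallest is O at 1.256 mol; normalising gives Cu 1.001, O 1.000
→ CuO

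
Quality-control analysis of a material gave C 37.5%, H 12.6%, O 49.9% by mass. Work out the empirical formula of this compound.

CH4O

Assume 100 g: 37.5 g C, 12.6 g H, 49.9 g O.
n(C) = 37.5/12.01 = 3.122, n(H) = 12.6/1.008 = 12.5, n(O) = 49.9/16.00 = 3.119
Smallest is O at 3.119 mol; normalising gives C 1.001, H 4.008, O 1.000
≈ 1:4:1 → CH4O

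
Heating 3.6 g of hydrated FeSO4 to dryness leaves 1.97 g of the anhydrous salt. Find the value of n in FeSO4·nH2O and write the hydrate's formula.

FeSO4·7H2O

Mass of water lost = 3.6 − 1.97 = 1.63 g → 1.63 / 18.02 = 0.09046 mol H2O
Molar mass of FeSO4 = 151.92 g/mol → mol FeSO4 = 1.97 / 151.92 = 0.01297
n = 0.09046 / 0.01297 = 6.98 ≈ 7 → FeSO4·7H2O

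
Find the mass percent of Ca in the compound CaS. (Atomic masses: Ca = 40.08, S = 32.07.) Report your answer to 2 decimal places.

Molar mass = 1(40.08) + 1(32.07) = 72.150 g/mol
Mass of Ca per mole = 1 × 40.08 = 40.080 g
% Ca = 40.080 / 72.150 × 100 = 55.55%

55.55%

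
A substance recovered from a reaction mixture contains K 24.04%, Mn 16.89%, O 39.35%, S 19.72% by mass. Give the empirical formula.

Assume 100 g: 24.04 g K, 16.89 g Mn, 39.35 g O, 19.72 g S.
K: 24.04 g ÷ 39.10 g/mol = 0.6148 mol
Mn: 16.89 g ÷ 54.94 g/mol = 0.3074 mol
O: 39.35 g ÷ 16.00 g/mol = 2.459 mol
S: 19.72 g ÷ 32.07 g/mol = 0.6149 mol
Divide by the smallest (0.3074 mol Mn): K 2.000, Mn 1.000, O 8.000, S 2.000
≈ 2:1:8:2 → K2MnO8S2

K2MnO8S2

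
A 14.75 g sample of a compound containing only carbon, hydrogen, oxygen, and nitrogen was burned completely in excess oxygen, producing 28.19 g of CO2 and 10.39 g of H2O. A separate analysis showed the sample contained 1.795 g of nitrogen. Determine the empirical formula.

mol C = 28.19 / 44.01 = 0.6405; mass C = 0.6405 × 12.01 = 7.693 g
mol H = 2 × (10.39 / 18.02) = 1.153; mass H = 1.153 × 1.008 = 1.162 g
mol N = 1.795 / 14.01 = 0.1281
mass O = 14.75 − (10.65) = 4.100 g → mol O = 0.2562
Divide by the smallest (0.1281 mol N): C 4.999, H 9.000, N 1.000, O 2.000
≈ 5:9:1:2 → C5H9NO2

C5H9NO2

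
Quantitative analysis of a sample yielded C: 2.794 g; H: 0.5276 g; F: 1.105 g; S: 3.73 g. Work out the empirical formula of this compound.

Moles — C: 2.794 / 12.01 = 0.2326 mol; H: 0.5276 / 1.008 = 0.5234 mol; F: 1.105 / 19.00 = 0.05816 mol; S: 3.73 / 32.07 = 0.1163 mol
Ratios (÷ 0.05816): C 4.000, H 9.000, F 1.000, S 2.000
→ C4H9FS2

C4H9FS2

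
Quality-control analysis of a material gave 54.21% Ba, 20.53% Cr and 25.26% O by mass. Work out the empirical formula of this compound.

BaCrO4

Assume 100 g: 54.21 g Ba, 20.53 g Cr, 25.26 g O.
Ba: 54.21 g ÷ 137.33 g/mol = 0.3947 mol
Cr: 20.53 g ÷ 52.00 g/mol = 0.3948 mol
O: 25.26 g ÷ 16.00 g/mol = 1.579 mol
Ratios (÷ 0.3947): Ba 1.000, Cr 1.000, O 3.999
≈ 1:1:4 → BaCrO4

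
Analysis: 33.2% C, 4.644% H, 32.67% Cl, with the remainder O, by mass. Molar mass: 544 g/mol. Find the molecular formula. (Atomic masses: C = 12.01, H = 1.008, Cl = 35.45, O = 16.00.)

C15H25Cl5O10

Assume 100 g: 33.2 g C, 4.644 g H, 32.67 g Cl, 29.486 g O.
n(C) = 33.2/12.01 = 2.764, n(H) = 4.644/1.008 = 4.607, n(Cl) = 32.67/35.45 = 0.9216, n(O) = 29.486/16.00 = 1.843
Divide by the smallest (0.9216 mol Cl): C 3.000, H 4.999, Cl 1.000, O 2.000
≈ 3:5:1:2 → C3H5ClO2
Empirical-formula mass = 108.52 g/mol
n = 544 / 108.52 = 5.01 ≈ 5
Molecular formula = (C3H5ClO2)×5 = C15H25Cl5O10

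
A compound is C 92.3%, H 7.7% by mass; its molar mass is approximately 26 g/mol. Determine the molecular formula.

Assume 100 g: 92.3 g C, 7.7 g H.
n(C) = 92.3/12.01 = 7.685, n(H) = 7.7/1.008 = 7.639
Smallest is H at 7.639 mol; normalising gives C 1.006, H 1.000
→ CH
Empirical-formula mass = 13.02 g/mol
n = 26 / 13.02 = 2.00 ≈ 2
Molecular formula = (CH)×2 = C2H2

C2H2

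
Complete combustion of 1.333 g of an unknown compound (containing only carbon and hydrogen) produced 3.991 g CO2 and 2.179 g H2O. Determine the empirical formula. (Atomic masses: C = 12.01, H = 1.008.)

C3H8

mol C = 3.991 / 44.01 = 0.09068; mass C = 0.09068 × 12.01 = 1.089 g
mol H = 2 × (2.179 / 18.02) = 0.2418; mass H = 0.2418 × 1.008 = 0.2438 g
Ratios (÷ 0.09068): C 1.000, H 2.667
×3: C 3.00, H 8.00 → C3H8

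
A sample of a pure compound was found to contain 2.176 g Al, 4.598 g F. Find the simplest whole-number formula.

Al: 2.176 g ÷ 26.98 g/mol = 0.08065 mol
F: 4.598 g ÷ 19.00 g/mol = 0.242 mol
Ratios (÷ 0.08065): Al 1.000, F 3.001
→ AlF3

AlF3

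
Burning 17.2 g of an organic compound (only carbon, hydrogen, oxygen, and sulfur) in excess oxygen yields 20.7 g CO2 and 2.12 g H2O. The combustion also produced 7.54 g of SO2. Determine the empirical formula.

mol C = 20.7 / 44.01 = 0.4703; mass C = 0.4703 × 12.01 = 5.649 g
mol H = 2 × (2.12 / 18.02) = 0.2353; mass H = 0.2353 × 1.008 = 0.2372 g
mol S = 7.54 / 64.07 = 0.1177; mass S = 3.774 g
mass O = 17.2 − (9.660) = 7.540 g → mol O = 0.4712
Ratios (÷ 0.1177): C 3.997, H 1.999, O 4.004, S 1.000
Ratio ≈ 4:2:4:1, so the empirical formula is C4H2O4S

C4H2O4S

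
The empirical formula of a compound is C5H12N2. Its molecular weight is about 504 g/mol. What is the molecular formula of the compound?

C25H60N10

Empirical-formula mass = 100.17 g/mol
n = 504 / 100.17 = 5.03 ≈ 5
Molecular formula = (C5H12N2)5 = C25H60N10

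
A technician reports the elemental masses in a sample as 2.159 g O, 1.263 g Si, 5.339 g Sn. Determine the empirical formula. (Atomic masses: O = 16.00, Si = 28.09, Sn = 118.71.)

O3SiSn

n(O) = 2.159/16.00 = 0.1349, n(Si) = 1.263/28.09 = 0.04496, n(Sn) = 5.339/118.71 = 0.04498
Smallest is Si at 0.04496 mol; normalising gives O 3.001, Si 1.000, Sn 1.000
→ O3SiSn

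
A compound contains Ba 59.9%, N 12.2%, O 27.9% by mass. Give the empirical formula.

BaN2O4

Assume 100 g: 59.9 g Ba, 12.2 g N, 27.9 g O.
n(Ba) = 59.9/137.33 = 0.4362, n(N) = 12.2/14.01 = 0.8708, n(O) = 27.9/16.00 = 1.744
Smallest is Ba at 0.4362 mol; normalising gives Ba 1.000, N 1.996, O 3.998
→ BaN2O4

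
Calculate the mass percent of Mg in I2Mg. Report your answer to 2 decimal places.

8.74%

Molar mass = 2(126.90) + 1(24.31) = 278.110 g/mol
Mass of Mg per mole = 1 × 24.31 = 24.310 g
% Mg = 24.310 / 278.110 × 100 = 8.74%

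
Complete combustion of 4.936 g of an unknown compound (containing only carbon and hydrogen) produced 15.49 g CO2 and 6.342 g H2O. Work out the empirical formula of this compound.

mol C = 15.49 / 44.01 = 0.3520; mass C = 0.3520 × 12.01 = 4.227 g
mol H = 2 × (6.342 / 18.02) = 0.7039; mass H = 0.7039 × 1.008 = 0.7095 g
Ratios (÷ 0.352): C 1.000, H 2.000
Ratio ≈ 1:2, so the empirical formula is CH2

CH2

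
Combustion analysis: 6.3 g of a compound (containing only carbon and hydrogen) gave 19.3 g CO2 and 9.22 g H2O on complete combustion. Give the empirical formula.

C3H7

mol C = 19.3 / 44.01 = 0.4385; mass C = 0.4385 × 12.01 = 5.267 g
mol H = 2 × (9.22 / 18.02) = 1.023; mass H = 1.023 × 1.008 = 1.031 g
Divide by the smallest (0.4385 mol C): C 1.000, H 2.333
×3: C 3.00, H 7.00 → C3H7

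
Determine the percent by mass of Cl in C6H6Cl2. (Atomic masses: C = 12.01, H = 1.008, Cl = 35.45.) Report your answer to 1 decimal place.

47.6%

Molar mass = 6(12.01) + 6(1.008) + 2(35.45) = 149.008 g/mol
Mass of Cl per mole = 2 × 35.45 = 70.900 g
% Cl = 70.900 / 149.008 × 100 = 47.6%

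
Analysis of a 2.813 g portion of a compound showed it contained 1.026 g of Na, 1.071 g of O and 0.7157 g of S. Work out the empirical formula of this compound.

Na2O3S

Moles — Na: 1.026 / 22.99 = 0.04463 mol; O: 1.071 / 16.00 = 0.06694 mol; S: 0.7157 / 32.07 = 0.02232 mol
Ratios (÷ 0.02232): Na 2.000, O 2.999, S 1.000
Ratio ≈ 2:3:1, so the empirical formula is Na2O3S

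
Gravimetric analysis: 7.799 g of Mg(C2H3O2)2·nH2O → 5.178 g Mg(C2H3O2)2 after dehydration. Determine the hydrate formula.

Mass of water lost = 7.799 − 5.178 = 2.621 g → 2.621 / 18.02 = 0.1454 mol H2O
Molar mass of Mg(C2H3O2)2 = 142.40 g/mol → mol Mg(C2H3O2)2 = 5.178 / 142.40 = 0.03636
n = 0.1454 / 0.03636 = 4.00 ≈ 4 → Mg(C2H3O2)2·4H2O

Mg(C2H3O2)2·4H2O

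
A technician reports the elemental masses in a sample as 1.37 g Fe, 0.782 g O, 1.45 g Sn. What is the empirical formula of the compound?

Fe: 1.37 g ÷ 55.85 g/mol = 0.02453 mol
O: 0.782 g ÷ 16.00 g/mol = 0.04888 mol
Sn: 1.45 g ÷ 118.71 g/mol = 0.01221 mol
Smallest is Sn at 0.01221 mol; normalising gives Fe 2.008, O 4.001, Sn 1.000
→ Fe2O4Sn

Fe2O4Sn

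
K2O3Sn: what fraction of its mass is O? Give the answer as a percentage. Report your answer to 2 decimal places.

Molar mass = 2(39.10) + 3(16.00) + 1(118.71) = 244.910 g/mol
Mass of O per mole = 3 × 16.00 = 48.000 g
% O = 48.000 / 244.910 × 100 = 19.60%

19.60%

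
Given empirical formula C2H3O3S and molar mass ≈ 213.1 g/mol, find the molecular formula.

C4H6O6S2

Empirical-formula mass = 107.11 g/mol
n = 213.1 / 107.11 = 1.99 ≈ 2
Molecular formula = (C2H3O3S)2 = C4H6O6S2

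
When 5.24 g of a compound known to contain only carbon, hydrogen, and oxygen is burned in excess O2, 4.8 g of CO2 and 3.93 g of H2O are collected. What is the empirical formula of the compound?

CH4O2

mol C = 4.8 / 44.01 = 0.1091; mass C = 0.1091 × 12.01 = 1.310 g
mol H = 2 × (3.93 / 18.02) = 0.4362; mass H = 0.4362 × 1.008 = 0.4397 g
mass O = 5.24 − (1.750) = 3.490 g → mol O = 0.2182
Ratios (÷ 0.1091): C 1.000, H 3.999, O 2.000
→ CH4O2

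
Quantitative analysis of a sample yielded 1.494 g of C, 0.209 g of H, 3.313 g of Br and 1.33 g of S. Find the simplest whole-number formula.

n(C) = 1.494/12.01 = 0.1244, n(H) = 0.209/1.008 = 0.2073, n(Br) = 3.313/79.90 = 0.04146, n(S) = 1.33/32.07 = 0.04147
Ratios (÷ 0.04146): C 3.000, H 5.000, Br 1.000, S 1.000
≈ 3:5:1:1 → C3H5BrS

C3H5BrS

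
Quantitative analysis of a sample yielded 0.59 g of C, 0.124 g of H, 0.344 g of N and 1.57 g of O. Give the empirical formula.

C: 0.59 g ÷ 12.01 g/mol = 0.04913 mol
H: 0.124 g ÷ 1.008 g/mol = 0.123 mol
N: 0.344 g ÷ 14.01 g/mol = 0.02455 mol
O: 1.57 g ÷ 16.00 g/mol = 0.09813 mol
Ratios (÷ 0.02455): C 2.001, H 5.010, N 1.000, O 3.996
→ C2H5NO4

C2H5NO4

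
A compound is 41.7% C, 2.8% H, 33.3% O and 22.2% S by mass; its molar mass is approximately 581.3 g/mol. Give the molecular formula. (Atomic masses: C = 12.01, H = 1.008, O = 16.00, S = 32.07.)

Assume 100 g: 41.7 g C, 2.8 g H, 33.3 g O, 22.2 g S.
Moles — C: 41.7 / 12.01 = 3.472 mol; H: 2.8 / 1.008 = 2.778 mol; O: 33.3 / 16.00 = 2.081 mol; S: 22.2 / 32.07 = 0.6922 mol
Ratios (÷ 0.6922): C 5.016, H 4.013, O 3.007, S 1.000
→ C5H4O3S
Empirical-formula mass = 144.15 g/mol
n = 581.3 / 144.15 = 4.03 ≈ 4
Molecular formula = (C5H4O3S)×4 = C20H16O12S4

C20H16O12S4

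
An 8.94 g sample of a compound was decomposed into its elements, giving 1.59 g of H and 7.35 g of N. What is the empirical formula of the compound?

n(H) = 1.59/1.008 = 1.577, n(N) = 7.35/14.01 = 0.5246
Smallest is N at 0.5246 mol; normalising gives H 3.007, N 1.000
Ratio ≈ 3:1, so the empirical formula is H3N

H3N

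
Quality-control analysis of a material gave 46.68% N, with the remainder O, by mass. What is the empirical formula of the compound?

NO

Assume 100 g: 46.68 g N, 53.32 g O.
Moles — N: 46.68 / 14.01 = 3.332 mol; O: 53.32 / 16.00 = 3.333 mol
Smallest is N at 3.332 mol; normalising gives N 1.000, O 1.000
→ NO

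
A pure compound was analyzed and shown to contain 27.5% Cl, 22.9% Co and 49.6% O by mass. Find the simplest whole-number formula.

Assume 100 g: 27.5 g Cl, 22.9 g Co, 49.6 g O.
n(Cl) = 27.5/35.45 = 0.7757, n(Co) = 22.9/58.93 = 0.3886, n(O) = 49.6/16.00 = 3.1
Ratios (÷ 0.3886): Cl 1.996, Co 1.000, O 7.977
≈ 2:1:8 → Cl2CoO8

Cl2CoO8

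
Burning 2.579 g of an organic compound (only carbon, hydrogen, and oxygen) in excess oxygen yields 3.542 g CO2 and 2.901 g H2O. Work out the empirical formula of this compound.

CH4O

mol C = 3.542 / 44.01 = 0.08048; mass C = 0.08048 × 12.01 = 0.9666 g
mol H = 2 × (2.901 / 18.02) = 0.3220; mass H = 0.3220 × 1.008 = 0.3246 g
mass O = 2.579 − (1.291) = 1.288 g → mol O = 0.08049
Divide by the smallest (0.08048 mol C): C 1.000, H 4.001, O 1.000
Ratio ≈ 1:4:1, so the empirical formula is CH4O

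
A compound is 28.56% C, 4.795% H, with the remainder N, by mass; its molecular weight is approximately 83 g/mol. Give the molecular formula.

Assume 100 g: 28.56 g C, 4.795 g H, 66.645 g N.
C: 28.56 g ÷ 12.01 g/mol = 2.378 mol
H: 4.795 g ÷ 1.008 g/mol = 4.757 mol
N: 66.645 g ÷ 14.01 g/mol = 4.757 mol
Smallest is C at 2.378 mol; normalising gives C 1.000, H 2.000, N 2.000
≈ 1:2:2 → CH2N2
Empirical-formula mass = 42.05 g/mol
n = 83 / 42.05 = 1.97 ≈ 2
Molecular formula = (CH2N2)×2 = C2H4N4

C2H4N4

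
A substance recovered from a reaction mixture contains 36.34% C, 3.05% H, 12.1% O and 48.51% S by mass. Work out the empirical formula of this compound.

Assume 100 g: 36.34 g C, 3.05 g H, 12.1 g O, 48.51 g S.
n(C) = 36.34/12.01 = 3.026, n(H) = 3.05/1.008 = 3.026, n(O) = 12.1/16.00 = 0.7562, n(S) = 48.51/32.07 = 1.513
Ratios (÷ 0.7562): C 4.001, H 4.001, O 1.000, S 2.000
Ratio ≈ 4:4:1:2, so the empirical formula is C4H4OS2

C4H4OS2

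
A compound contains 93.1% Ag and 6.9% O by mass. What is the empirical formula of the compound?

Ag2O

Assume 100 g: 93.1 g Ag, 6.9 g O.
n(Ag) = 93.1/107.87 = 0.8631, n(O) = 6.9/16.00 = 0.4313
Divide by the smallest (0.4313 mol O): Ag 2.001, O 1.000
Ratio ≈ 2:1, so the empirical formula is Ag2O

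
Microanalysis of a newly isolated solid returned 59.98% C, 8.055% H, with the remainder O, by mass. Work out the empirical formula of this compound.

Assume 100 g: 59.98 g C, 8.055 g H, 31.965 g O.
C: 59.98 g ÷ 12.01 g/mol = 4.994 mol
H: 8.055 g ÷ 1.008 g/mol = 7.991 mol
O: 31.965 g ÷ 16.00 g/mol = 1.998 mol
Smallest is O at 1.998 mol; normalising gives C 2.500, H 4.000, O 1.000
Multiply by 2: C 5.00, H 8.00, O 2.00 → C5H8O2

C5H8O2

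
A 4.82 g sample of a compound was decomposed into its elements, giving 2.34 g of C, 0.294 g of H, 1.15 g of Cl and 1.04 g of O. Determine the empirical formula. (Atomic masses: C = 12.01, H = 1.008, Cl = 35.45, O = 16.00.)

Moles — C: 2.34 / 12.01 = 0.1948 mol; H: 0.294 / 1.008 = 0.2917 mol; Cl: 1.15 / 35.45 = 0.03244 mol; O: 1.04 / 16.00 = 0.065 mol
Ratios (÷ 0.03244): C 6.006, H 8.991, Cl 1.000, O 2.004
Ratio ≈ 6:9:1:2, so the empirical formula is C6H9ClO2

C6H9ClO2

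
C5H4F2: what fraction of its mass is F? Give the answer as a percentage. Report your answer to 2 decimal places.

Molar mass = 5(12.01) + 4(1.008) + 2(19.00) = 102.082 g/mol
Mass of F per mole = 2 × 19.00 = 38.000 g
% F = 38.000 / 102.082 × 100 = 37.22%

37.22%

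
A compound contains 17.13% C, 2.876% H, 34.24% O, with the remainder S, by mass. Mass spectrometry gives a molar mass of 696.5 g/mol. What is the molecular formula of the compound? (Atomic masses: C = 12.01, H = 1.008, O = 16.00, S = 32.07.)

Assume 100 g: 17.13 g C, 2.876 g H, 34.24 g O, 45.754 g S.
Moles — C: 17.13 / 12.01 = 1.426 mol; H: 2.876 / 1.008 = 2.853 mol; O: 34.24 / 16.00 = 2.14 mol; S: 45.754 / 32.07 = 1.427 mol
Ratios (÷ 1.426): C 1.000, H 2.000, O 1.500, S 1.000
×2: C 2.00, H 4.00, O 3.00, S 2.00 → C2H4O3S2
Empirical-formula mass = 140.19 g/mol
n = 696.5 / 140.19 = 4.97 ≈ 5
Molecular formula = (C2H4O3S2)×5 = C10H20O15S10

C10H20O15S10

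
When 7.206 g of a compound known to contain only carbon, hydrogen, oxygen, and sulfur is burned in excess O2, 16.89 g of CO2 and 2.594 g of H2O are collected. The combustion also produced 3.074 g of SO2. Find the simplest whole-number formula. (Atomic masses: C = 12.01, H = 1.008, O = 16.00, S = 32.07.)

mol C = 16.89 / 44.01 = 0.3838; mass C = 0.3838 × 12.01 = 4.609 g
mol H = 2 × (2.594 / 18.02) = 0.2879; mass H = 0.2879 × 1.008 = 0.2902 g
mol S = 3.074 / 64.07 = 0.04798; mass S = 1.539 g
mass O = 7.206 − (6.438) = 0.7680 g → mol O = 0.04800
Divide by the smallest (0.04798 mol S): C 7.999, H 6.001, O 1.000, S 1.000
→ C8H6OS

C8H6OS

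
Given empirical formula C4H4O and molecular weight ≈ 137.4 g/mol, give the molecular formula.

C8H8O2

Empirical-formula mass = 68.07 g/mol
n = 137.4 / 68.07 = 2.02 ≈ 2
Molecular formula = (C4H4O)2 = C8H8O2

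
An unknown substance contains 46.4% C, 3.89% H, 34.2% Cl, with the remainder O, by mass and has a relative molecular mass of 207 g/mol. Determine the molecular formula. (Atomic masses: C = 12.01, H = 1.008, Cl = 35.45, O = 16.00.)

C8H8Cl2O2

Assume 100 g: 46.4 g C, 3.89 g H, 34.2 g Cl, 15.51 g O.
C: 46.4 g ÷ 12.01 g/mol = 3.863 mol
H: 3.89 g ÷ 1.008 g/mol = 3.859 mol
Cl: 34.2 g ÷ 35.45 g/mol = 0.9647 mol
O: 15.51 g ÷ 16.00 g/mol = 0.9694 mol
Ratios (÷ 0.9647): C 4.005, H 4.000, Cl 1.000, O 1.005
≈ 4:4:1:1 → C4H4ClO
Empirical-formula mass = 103.52 g/mol
n = 207 / 103.52 = 2.00 ≈ 2
Molecular formula = (C4H4ClO)×2 = C8H8Cl2O2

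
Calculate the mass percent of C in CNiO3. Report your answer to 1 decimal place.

Molar mass = 1(12.01) + 1(58.69) + 3(16.00) = 118.700 g/mol
Mass of C per mole = 1 × 12.01 = 12.010 g
% C = 12.010 / 118.700 × 100 = 10.1%

10.1%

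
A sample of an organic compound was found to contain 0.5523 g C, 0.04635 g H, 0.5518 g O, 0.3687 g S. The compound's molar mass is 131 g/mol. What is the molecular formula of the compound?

Moles — C: 0.5523 / 12.01 = 0.04599 mol; H: 0.04635 / 1.008 = 0.04598 mol; O: 0.5518 / 16.00 = 0.03449 mol; S: 0.3687 / 32.07 = 0.0115 mol
Divide by the smallest (0.0115 mol S): C 4.000, H 4.000, O 3.000, S 1.000
≈ 4:4:3:1 → C4H4O3S
Empirical-formula mass = 132.14 g/mol
n = 131 / 132.14 = 0.99 ≈ 1
Molecular formula = empirical formula = C4H4O3S

C4H4O3S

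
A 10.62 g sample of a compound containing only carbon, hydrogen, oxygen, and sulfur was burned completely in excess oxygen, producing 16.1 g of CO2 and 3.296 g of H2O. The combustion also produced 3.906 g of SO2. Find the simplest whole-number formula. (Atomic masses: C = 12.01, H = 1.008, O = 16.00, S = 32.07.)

mol C = 16.1 / 44.01 = 0.3658; mass C = 0.3658 × 12.01 = 4.394 g
mol H = 2 × (3.296 / 18.02) = 0.3658; mass H = 0.3658 × 1.008 = 0.3687 g
mol S = 3.906 / 64.07 = 0.06096; mass S = 1.955 g
mass O = 10.62 − (6.717) = 3.903 g → mol O = 0.2439
Divide by the smallest (0.06096 mol S): C 6.001, H 6.000, O 4.001, S 1.000
Ratio ≈ 6:6:4:1, so the empirical formula is C6H6O4S

C6H6O4S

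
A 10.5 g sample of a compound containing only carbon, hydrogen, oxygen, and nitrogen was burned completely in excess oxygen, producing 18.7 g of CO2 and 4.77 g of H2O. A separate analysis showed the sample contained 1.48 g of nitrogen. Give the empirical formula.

C4H5NO2

mol C = 18.7 / 44.01 = 0.4249; mass C = 0.4249 × 12.01 = 5.103 g
mol H = 2 × (4.77 / 18.02) = 0.5294; mass H = 0.5294 × 1.008 = 0.5336 g
mol N = 1.48 / 14.01 = 0.1056
mass O = 10.5 − (7.117) = 3.383 g → mol O = 0.2115
Smallest is N at 0.1056 mol; normalising gives C 4.022, H 5.012, N 1.000, O 2.002
Ratio ≈ 4:5:1:2, so the empirical formula is C4H5NO2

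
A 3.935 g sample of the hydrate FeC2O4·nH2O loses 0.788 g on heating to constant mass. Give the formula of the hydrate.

Mass of anhydrous FeC2O4 = 3.935 − 0.788 = 3.147 g
mol H2O = 0.788 / 18.02 = 0.04373
Molar mass of FeC2O4 = 143.87 g/mol → mol FeC2O4 = 3.147 / 143.87 = 0.02187
n = 0.04373 / 0.02187 = 2.00 ≈ 2 → FeC2O4·2H2O

FeC2O4·2H2O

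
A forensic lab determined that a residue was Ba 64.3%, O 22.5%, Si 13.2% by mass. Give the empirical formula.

BaO3Si

Assume 100 g: 64.3 g Ba, 22.5 g O, 13.2 g Si.
Moles — Ba: 64.3 / 137.33 = 0.4682 mol; O: 22.5 / 16.00 = 1.406 mol; Si: 13.2 / 28.09 = 0.4699 mol
Divide by the smallest (0.4682 mol Ba): Ba 1.000, O 3.003, Si 1.004
→ BaO3Si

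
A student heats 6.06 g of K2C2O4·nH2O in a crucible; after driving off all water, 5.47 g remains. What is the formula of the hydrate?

Mass of water lost = 6.06 − 5.47 = 0.59 g → 0.59 / 18.02 = 0.03274 mol H2O
Molar mass of K2C2O4 = 166.22 g/mol → mol K2C2O4 = 5.47 / 166.22 = 0.03291
n = 0.03274 / 0.03291 = 0.99 ≈ 1 → K2C2O4·H2O

K2C2O4·H2O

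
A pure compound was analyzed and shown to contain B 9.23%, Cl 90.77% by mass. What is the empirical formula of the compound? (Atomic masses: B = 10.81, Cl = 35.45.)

BCl3

Assume 100 g: 9.23 g B, 90.77 g Cl.
Moles — B: 9.23 / 10.81 = 0.8538 mol; Cl: 90.77 / 35.45 = 2.561 mol
Smallest is B at 0.8538 mol; normalising gives B 1.000, Cl 2.999
≈ 1:3 → BCl3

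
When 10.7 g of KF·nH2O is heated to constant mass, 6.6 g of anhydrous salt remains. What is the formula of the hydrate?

KF·2H2O

Mass of water lost = 10.7 − 6.6 = 4.1 g → 4.1 / 18.02 = 0.2275 mol H2O
Molar mass of KF = 58.10 g/mol → mol KF = 6.6 / 58.10 = 0.1136
n = 0.2275 / 0.1136 = 2.00 ≈ 2 → KF·2H2O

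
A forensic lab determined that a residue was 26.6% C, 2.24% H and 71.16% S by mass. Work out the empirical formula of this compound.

Assume 100 g: 26.6 g C, 2.24 g H, 71.16 g S.
C: 26.6 g ÷ 12.01 g/mol = 2.215 mol
H: 2.24 g ÷ 1.008 g/mol = 2.222 mol
S: 71.16 g ÷ 32.07 g/mol = 2.219 mol
Divide by the smallest (2.215 mol C): C 1.000, H 1.003, S 1.002
→ CHS

CHS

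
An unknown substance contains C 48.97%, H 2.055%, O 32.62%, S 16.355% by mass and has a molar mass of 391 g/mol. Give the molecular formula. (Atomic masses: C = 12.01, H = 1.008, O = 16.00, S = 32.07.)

Assume 100 g: 48.97 g C, 2.055 g H, 32.62 g O, 16.355 g S.
C: 48.97 g ÷ 12.01 g/mol = 4.077 mol
H: 2.055 g ÷ 1.008 g/mol = 2.039 mol
O: 32.62 g ÷ 16.00 g/mol = 2.039 mol
S: 16.355 g ÷ 32.07 g/mol = 0.51 mol
Smallest is S at 0.51 mol; normalising gives C 7.995, H 3.998, O 3.998, S 1.000
→ C8H4O4S
Empirical-formula mass = 196.18 g/mol
n = 391 / 196.18 = 1.99 ≈ 2
Molecular formula = (C8H4O4S)×2 = C16H8O8S2

C16H8O8S2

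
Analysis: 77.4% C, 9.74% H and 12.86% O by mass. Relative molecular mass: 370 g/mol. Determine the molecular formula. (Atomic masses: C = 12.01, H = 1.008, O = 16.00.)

C24H36O3

Assume 100 g: 77.4 g C, 9.74 g H, 12.86 g O.
Moles — C: 77.4 / 12.01 = 6.445 mol; H: 9.74 / 1.008 = 9.663 mol; O: 12.86 / 16.00 = 0.8037 mol
Ratios (÷ 0.8037): C 8.018, H 12.022, O 1.000
→ C8H12O
Empirical-formula mass = 124.18 g/mol
n = 370 / 124.18 = 2.98 ≈ 3
Molecular formula = (C8H12O)×3 = C24H36O3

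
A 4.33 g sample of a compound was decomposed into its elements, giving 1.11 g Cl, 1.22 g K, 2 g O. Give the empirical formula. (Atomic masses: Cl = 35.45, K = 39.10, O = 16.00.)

n(Cl) = 1.11/35.45 = 0.03131, n(K) = 1.22/39.10 = 0.0312, n(O) = 2/16.00 = 0.125
Ratios (÷ 0.0312): Cl 1.004, K 1.000, O 4.006
→ ClKO4

ClKO4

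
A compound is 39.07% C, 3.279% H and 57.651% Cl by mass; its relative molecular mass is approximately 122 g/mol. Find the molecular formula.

C4H4Cl2

Assume 100 g: 39.07 g C, 3.279 g H, 57.651 g Cl.
n(C) = 39.07/12.01 = 3.253, n(H) = 3.279/1.008 = 3.253, n(Cl) = 57.651/35.45 = 1.626
Ratios (÷ 1.626): C 2.000, H 2.000, Cl 1.000
→ C2H2Cl
Empirical-formula mass = 61.49 g/mol
n = 122 / 61.49 = 1.98 ≈ 2
Molecular formula = (C2H2Cl)×2 = C4H4Cl2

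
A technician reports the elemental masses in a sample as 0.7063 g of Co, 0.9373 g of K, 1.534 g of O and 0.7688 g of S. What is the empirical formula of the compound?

Moles — Co: 0.7063 / 58.93 = 0.01199 mol; K: 0.9373 / 39.10 = 0.02397 mol; O: 1.534 / 16.00 = 0.09588 mol; S: 0.7688 / 32.07 = 0.02397 mol
Divide by the smallest (0.01199 mol Co): Co 1.000, K 2.000, O 7.999, S 2.000
≈ 1:2:8:2 → CoK2O8S2

CoK2O8S2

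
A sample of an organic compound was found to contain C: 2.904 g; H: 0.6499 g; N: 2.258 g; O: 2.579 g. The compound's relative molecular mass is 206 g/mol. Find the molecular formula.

C6H16N4O4

Moles — C: 2.904 / 12.01 = 0.2418 mol; H: 0.6499 / 1.008 = 0.6447 mol; N: 2.258 / 14.01 = 0.1612 mol; O: 2.579 / 16.00 = 0.1612 mol
Divide by the smallest (0.1612 mol N): C 1.500, H 4.000, N 1.000, O 1.000
×2: C 3.00, H 8.00, N 2.00, O 2.00 → C3H8N2O2
Empirical-formula mass = 104.11 g/mol
n = 206 / 104.11 = 1.98 ≈ 2
Molecular formula = (C3H8N2O2)×2 = C6H16N4O4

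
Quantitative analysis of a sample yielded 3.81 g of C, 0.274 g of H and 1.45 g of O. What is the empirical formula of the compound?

C: 3.81 g ÷ 12.01 g/mol = 0.3172 mol
H: 0.274 g ÷ 1.008 g/mol = 0.2718 mol
O: 1.45 g ÷ 16.00 g/mol = 0.09062 mol
Divide by the smallest (0.09062 mol O): C 3.501, H 2.999, O 1.000
Multiply by 2: C 7.00, H 6.00, O 2.00 → C7H6O2

C7H6O2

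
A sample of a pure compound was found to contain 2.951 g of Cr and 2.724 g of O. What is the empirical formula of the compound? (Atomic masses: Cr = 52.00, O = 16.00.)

CrO3

Moles — Cr: 2.951 / 52.00 = 0.05675 mol; O: 2.724 / 16.00 = 0.1703 mol
Ratios (÷ 0.05675): Cr 1.000, O 3.000
→ CrO3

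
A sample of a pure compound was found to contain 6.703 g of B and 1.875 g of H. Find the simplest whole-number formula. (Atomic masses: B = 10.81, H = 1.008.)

BH3

B: 6.703 g ÷ 10.81 g/mol = 0.6201 mol
H: 1.875 g ÷ 1.008 g/mol = 1.86 mol
Smallest is B at 0.6201 mol; normalising gives B 1.000, H 3.000
≈ 1:3 → BH3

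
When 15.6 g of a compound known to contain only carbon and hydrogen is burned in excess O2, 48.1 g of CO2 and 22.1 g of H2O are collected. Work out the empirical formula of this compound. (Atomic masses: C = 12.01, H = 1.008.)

mol C = 48.1 / 44.01 = 1.093; mass C = 1.093 × 12.01 = 13.13 g
mol H = 2 × (22.1 / 18.02) = 2.453; mass H = 2.453 × 1.008 = 2.472 g
Smallest is C at 1.093 mol; normalising gives C 1.000, H 2.244
Scaling by 4: C 4.00, H 8.98 → C4H9

C4H9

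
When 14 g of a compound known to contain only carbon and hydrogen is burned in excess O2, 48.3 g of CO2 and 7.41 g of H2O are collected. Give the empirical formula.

C4H3

mol C = 48.3 / 44.01 = 1.097; mass C = 1.097 × 12.01 = 13.18 g
mol H = 2 × (7.41 / 18.02) = 0.8224; mass H = 0.8224 × 1.008 = 0.8290 g
Ratios (÷ 0.8224): C 1.334, H 1.000
Multiply by 3: C 4.00, H 3.00 → C4H3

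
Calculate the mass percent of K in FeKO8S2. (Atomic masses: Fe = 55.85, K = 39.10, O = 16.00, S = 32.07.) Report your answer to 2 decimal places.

Molar mass = 1(55.85) + 1(39.10) + 8(16.00) + 2(32.07) = 287.090 g/mol
Mass of K per mole = 1 × 39.10 = 39.100 g
% K = 39.100 / 287.090 × 100 = 13.62%

13.62%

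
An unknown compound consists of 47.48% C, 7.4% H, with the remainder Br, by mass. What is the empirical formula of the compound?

Assume 100 g: 47.48 g C, 7.4 g H, 45.12 g Br.
Moles — C: 47.48 / 12.01 = 3.953 mol; H: 7.4 / 1.008 = 7.341 mol; Br: 45.12 / 79.90 = 0.5647 mol
Divide by the smallest (0.5647 mol Br): C 7.001, H 13.000, Br 1.000
≈ 7:13:1 → C7H13Br

C7H13Br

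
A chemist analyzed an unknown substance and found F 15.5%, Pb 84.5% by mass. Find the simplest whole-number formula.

Assume 100 g: 15.5 g F, 84.5 g Pb.
Moles — F: 15.5 / 19.00 = 0.8158 mol; Pb: 84.5 / 207.2 = 0.4078 mol
Divide by the smallest (0.4078 mol Pb): F 2.000, Pb 1.000
≈ 2:1 → F2Pb

F2Pb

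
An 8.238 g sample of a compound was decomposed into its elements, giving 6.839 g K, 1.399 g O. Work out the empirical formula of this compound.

n(K) = 6.839/39.10 = 0.1749, n(O) = 1.399/16.00 = 0.08744
Divide by the smallest (0.08744 mol O): K 2.000, O 1.000
Ratio ≈ 2:1, so the empirical formula is K2O

K2O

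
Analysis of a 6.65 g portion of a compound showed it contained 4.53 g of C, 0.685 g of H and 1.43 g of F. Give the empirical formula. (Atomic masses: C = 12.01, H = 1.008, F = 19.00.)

n(C) = 4.53/12.01 = 0.3772, n(H) = 0.685/1.008 = 0.6796, n(F) = 1.43/19.00 = 0.07526
Ratios (÷ 0.07526): C 5.012, H 9.029, F 1.000
≈ 5:9:1 → C5H9F

C5H9F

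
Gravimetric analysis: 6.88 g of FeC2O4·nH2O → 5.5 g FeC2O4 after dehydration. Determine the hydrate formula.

Mass of water lost = 6.88 − 5.5 = 1.38 g → 1.38 / 18.02 = 0.07658 mol H2O
Molar mass of FeC2O4 = 143.87 g/mol → mol FeC2O4 = 5.5 / 143.87 = 0.03823
n = 0.07658 / 0.03823 = 2.00 ≈ 2 → FeC2O4·2H2O

FeC2O4·2H2O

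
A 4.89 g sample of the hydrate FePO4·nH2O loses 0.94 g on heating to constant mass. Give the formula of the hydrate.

FePO4·2H2O

Mass of anhydrous FePO4 = 4.89 − 0.94 = 3.95 g
mol H2O = 0.94 / 18.02 = 0.05216
Molar mass of FePO4 = 150.82 g/mol → mol FePO4 = 3.95 / 150.82 = 0.02619
n = 0.05216 / 0.02619 = 1.99 ≈ 2 → FePO4·2H2O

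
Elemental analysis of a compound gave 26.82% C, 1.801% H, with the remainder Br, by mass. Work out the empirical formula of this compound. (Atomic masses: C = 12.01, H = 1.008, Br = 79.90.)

C5H4Br2

Assume 100 g: 26.82 g C, 1.801 g H, 71.379 g Br.
n(C) = 26.82/12.01 = 2.233, n(H) = 1.801/1.008 = 1.787, n(Br) = 71.379/79.90 = 0.8934
Ratios (÷ 0.8934): C 2.500, H 2.000, Br 1.000
Multiply by 2: C 5.00, H 4.00, Br 2.00 → C5H4Br2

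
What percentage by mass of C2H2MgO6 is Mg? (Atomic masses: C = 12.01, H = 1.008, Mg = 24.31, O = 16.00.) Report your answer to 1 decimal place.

16.6%

Molar mass = 2(12.01) + 2(1.008) + 1(24.31) + 6(16.00) = 146.346 g/mol
Mass of Mg per mole = 1 × 24.31 = 24.310 g
% Mg = 24.310 / 146.346 × 100 = 16.6%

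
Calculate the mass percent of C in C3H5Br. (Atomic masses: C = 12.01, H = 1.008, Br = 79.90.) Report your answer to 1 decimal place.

29.8%

Molar mass = 3(12.01) + 5(1.008) + 1(79.90) = 120.970 g/mol
Mass of C per mole = 3 × 12.01 = 36.030 g
% C = 36.030 / 120.970 × 100 = 29.8%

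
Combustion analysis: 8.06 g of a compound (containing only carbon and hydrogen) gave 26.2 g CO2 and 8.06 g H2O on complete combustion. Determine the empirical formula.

mol C = 26.2 / 44.01 = 0.5953; mass C = 0.5953 × 12.01 = 7.150 g
mol H = 2 × (8.06 / 18.02) = 0.8946; mass H = 0.8946 × 1.008 = 0.9017 g
Divide by the smallest (0.5953 mol C): C 1.000, H 1.503
Scaling by 2: C 2.00, H 3.01 → C2H3

C2H3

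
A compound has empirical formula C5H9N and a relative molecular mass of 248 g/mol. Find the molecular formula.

C15H27N3

Empirical-formula mass = 83.13 g/mol
n = 248 / 83.13 = 2.98 ≈ 3
Molecular formula = (C5H9N)3 = C15H27N3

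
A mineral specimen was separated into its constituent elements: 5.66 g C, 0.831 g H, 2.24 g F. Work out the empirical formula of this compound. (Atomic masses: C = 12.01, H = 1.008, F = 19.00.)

C4H7F

C: 5.66 g ÷ 12.01 g/mol = 0.4713 mol
H: 0.831 g ÷ 1.008 g/mol = 0.8244 mol
F: 2.24 g ÷ 19.00 g/mol = 0.1179 mol
Divide by the smallest (0.1179 mol F): C 3.997, H 6.993, F 1.000
→ C4H7F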